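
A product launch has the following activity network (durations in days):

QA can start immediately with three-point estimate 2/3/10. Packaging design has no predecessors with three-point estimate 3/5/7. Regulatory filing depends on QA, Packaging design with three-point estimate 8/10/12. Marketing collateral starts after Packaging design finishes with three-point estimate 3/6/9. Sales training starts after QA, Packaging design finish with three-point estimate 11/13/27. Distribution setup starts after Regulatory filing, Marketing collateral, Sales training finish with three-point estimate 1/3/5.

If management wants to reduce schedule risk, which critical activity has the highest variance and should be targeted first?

te_QA = (2 + 4·3 + 10)/6 = 24/6 = 4; σ²_QA = ((10−2)/6)² = 1.778
te_Packaging design = (3 + 4·5 + 7)/6 = 30/6 = 5; σ²_Packaging design = ((7−3)/6)² = 0.444
te_Regulatory filing = (8 + 4·10 + 12)/6 = 60/6 = 10; σ²_Regulatory filing = ((12−8)/6)² = 0.444
te_Marketing collateral = (3 + 4·6 + 9)/6 = 36/6 = 6; σ²_Marketing collateral = ((9−3)/6)² = 1.000
te_Sales training = (11 + 4·13 + 27)/6 = 90/6 = 15; σ²_Sales training = ((27−11)/6)² = 7.111
te_Distribution setup = (1 + 4·3 + 5)/6 = 18/6 = 3; σ²_Distribution setup = ((5−1)/6)² = 0.444

Forward pass:
ES_QA = 0; EF_QA = 4
ES_Packaging design = 0; EF_Packaging design = 5
ES_Regulatory filing = max(EF_QA=4, EF_Packaging design=5) = 5; EF_Regulatory filing = 5+10 = 15
ES_Marketing collateral = 5; EF_Marketing collateral = 5+6 = 11
ES_Sales training = max(EF_QA=4, EF_Packaging design=5) = 5; EF_Sales training = 5+15 = 20
ES_Distribution setup = max(EF_Regulatory filing=15, EF_Marketing collateral=11, EF_Sales training=20) = 20; EF_Distribution setup = 20+3 = 23
Expected project duration μ = 23 days. Critical path: Packaging design → Sales training → Distribution setup.

Variances on critical path: σ²_Packaging design=0.444, σ²_Sales training=7.111, σ²_Distribution setup=0.444.
Largest is σ²_Sales training = 7.111.

Sales training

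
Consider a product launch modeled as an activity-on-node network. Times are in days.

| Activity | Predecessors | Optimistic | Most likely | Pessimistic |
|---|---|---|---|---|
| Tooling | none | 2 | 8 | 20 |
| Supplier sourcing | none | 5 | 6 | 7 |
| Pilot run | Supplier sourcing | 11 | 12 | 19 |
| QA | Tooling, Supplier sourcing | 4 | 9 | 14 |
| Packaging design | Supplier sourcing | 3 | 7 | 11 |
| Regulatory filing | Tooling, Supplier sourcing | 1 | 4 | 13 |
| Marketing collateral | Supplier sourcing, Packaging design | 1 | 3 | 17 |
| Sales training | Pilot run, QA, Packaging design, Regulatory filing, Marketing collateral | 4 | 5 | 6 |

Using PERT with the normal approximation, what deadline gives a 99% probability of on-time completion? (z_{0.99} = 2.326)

te_Tooling = (2 + 4·8 + 20)/6 = 54/6 = 9; σ²_Tooling = ((20−2)/6)² = 9.000
te_Supplier sourcing = (5 + 4·6 + 7)/6 = 36/6 = 6; σ²_Supplier sourcing = ((7−5)/6)² = 0.111
te_Pilot run = (11 + 4·12 + 19)/6 = 78/6 = 13; σ²_Pilot run = ((19−11)/6)² = 1.778
te_QA = (4 + 4·9 + 14)/6 = 54/6 = 9; σ²_QA = ((14−4)/6)² = 2.778
te_Packaging design = (3 + 4·7 + 11)/6 = 42/6 = 7; σ²_Packaging design = ((11−3)/6)² = 1.778
te_Regulatory filing = (1 + 4·4 + 13)/6 = 30/6 = 5; σ²_Regulatory filing = ((13−1)/6)² = 4.000
te_Marketing collateral = (1 + 4·3 + 17)/6 = 30/6 = 5; σ²_Marketing collateral = ((17−1)/6)² = 7.111
te_Sales training = (4 + 4·5 + 6)/6 = 30/6 = 5; σ²_Sales training = ((6−4)/6)² = 0.111

Forward pass:
ES_Tooling = 0; EF_Tooling = 9
ES_Supplier sourcing = 0; EF_Supplier sourcing = 6
ES_Pilot run = 6; EF_Pilot run = 6+13 = 19
ES_QA = max(EF_Tooling=9, EF_Supplier sourcing=6) = 9; EF_QA = 9+9 = 18
ES_Packaging design = 6; EF_Packaging design = 6+7 = 13
ES_Regulatory filing = max(EF_Tooling=9, EF_Supplier sourcing=6) = 9; EF_Regulatory filing = 9+5 = 14
ES_Marketing collateral = max(EF_Supplier sourcing=6, EF_Packaging design=13) = 13; EF_Marketing collateral = 13+5 = 18
ES_Sales training = max(EF_Pilot run=19, EF_QA=18, EF_Packaging design=13, EF_Regulatory filing=14, EF_Marketing collateral=18) = 19; EF_Sales training = 19+5 = 24
Expected project duration μ = 24 days. Critical path: Supplier sourcing → Pilot run → Sales training.

Variance along critical path = 0.111 + 1.778 + 0.111 = 2.000; σ = 1.414 days.
D = μ + z·σ = 24 + 2.326·1.414 = 27.3 days

27.3 days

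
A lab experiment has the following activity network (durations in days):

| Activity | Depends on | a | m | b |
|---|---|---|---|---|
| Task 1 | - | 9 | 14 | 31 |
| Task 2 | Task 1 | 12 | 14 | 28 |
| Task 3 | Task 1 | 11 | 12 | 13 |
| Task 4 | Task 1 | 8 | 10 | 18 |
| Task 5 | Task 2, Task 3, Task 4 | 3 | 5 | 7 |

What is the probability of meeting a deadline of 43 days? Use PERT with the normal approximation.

te_Task 1 = (9 + 4·14 + 31)/6 = 96/6 = 16; σ²_Task 1 = ((31−9)/6)² = 13.444
te_Task 2 = (12 + 4·14 + 28)/6 = 96/6 = 16; σ²_Task 2 = ((28−12)/6)² = 7.111
te_Task 3 = (11 + 4·12 + 13)/6 = 72/6 = 12; σ²_Task 3 = ((13−11)/6)² = 0.111
te_Task 4 = (8 + 4·10 + 18)/6 = 66/6 = 11; σ²_Task 4 = ((18−8)/6)² = 2.778
te_Task 5 = (3 + 4·5 + 7)/6 = 30/6 = 5; σ²_Task 5 = ((7−3)/6)² = 0.444

Forward pass:
ES_Task 1 = 0; EF_Task 1 = 16
ES_Task 2 = 16; EF_Task 2 = 16+16 = 32
ES_Task 3 = 16; EF_Task 3 = 16+12 = 28
ES_Task 4 = 16; EF_Task 4 = 16+11 = 27
ES_Task 5 = max(EF_Task 2=32, EF_Task 3=28, EF_Task 4=27) = 32; EF_Task 5 = 32+5 = 37
Expected project duration μ = 37 days. Critical path: Task 1 → Task 2 → Task 5.

Variance along critical path = 13.444 + 7.111 + 0.444 = 21.000; σ = √21.000 = 4.583 days.
Z = (43 − 37) / 4.583 = 1.309
P(T ≤ 43) = Φ(1.309) ≈ 0.905

0.905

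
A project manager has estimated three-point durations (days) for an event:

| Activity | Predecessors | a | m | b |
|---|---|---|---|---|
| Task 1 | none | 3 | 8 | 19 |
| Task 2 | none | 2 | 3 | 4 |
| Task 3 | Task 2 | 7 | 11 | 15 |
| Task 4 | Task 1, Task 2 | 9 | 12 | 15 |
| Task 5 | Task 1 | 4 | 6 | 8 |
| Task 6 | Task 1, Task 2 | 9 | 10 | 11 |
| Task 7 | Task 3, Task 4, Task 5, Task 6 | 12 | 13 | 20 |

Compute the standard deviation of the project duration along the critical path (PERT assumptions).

te_Task 1 = (3 + 4·8 + 19)/6 = 54/6 = 9; σ²_Task 1 = ((19−3)/6)² = 7.111
te_Task 2 = (2 + 4·3 + 4)/6 = 18/6 = 3; σ²_Task 2 = ((4−2)/6)² = 0.111
te_Task 3 = (7 + 4·11 + 15)/6 = 66/6 = 11; σ²_Task 3 = ((15−7)/6)² = 1.778
te_Task 4 = (9 + 4·12 + 15)/6 = 72/6 = 12; σ²_Task 4 = ((15−9)/6)² = 1.000
te_Task 5 = (4 + 4·6 + 8)/6 = 36/6 = 6; σ²_Task 5 = ((8−4)/6)² = 0.444
te_Task 6 = (9 + 4·10 + 11)/6 = 60/6 = 10; σ²_Task 6 = ((11−9)/6)² = 0.111
te_Task 7 = (12 + 4·13 + 20)/6 = 84/6 = 14; σ²_Task 7 = ((20−12)/6)² = 1.778

Forward pass:
ES_Task 1 = 0; EF_Task 1 = 9
ES_Task 2 = 0; EF_Task 2 = 3
ES_Task 3 = 3; EF_Task 3 = 3+11 = 14
ES_Task 4 = max(EF_Task 1=9, EF_Task 2=3) = 9; EF_Task 4 = 9+12 = 21
ES_Task 5 = 9; EF_Task 5 = 9+6 = 15
ES_Task 6 = max(EF_Task 1=9, EF_Task 2=3) = 9; EF_Task 6 = 9+10 = 19
ES_Task 7 = max(EF_Task 3=14, EF_Task 4=21, EF_Task 5=15, EF_Task 6=19) = 21; EF_Task 7 = 21+14 = 35
Expected project duration μ = 35 days. Critical path: Task 1 → Task 4 → Task 7.

Variance along critical path = 7.111 + 1.000 + 1.778 = 9.889
σ = √9.889 = 3.145 days

3.14 days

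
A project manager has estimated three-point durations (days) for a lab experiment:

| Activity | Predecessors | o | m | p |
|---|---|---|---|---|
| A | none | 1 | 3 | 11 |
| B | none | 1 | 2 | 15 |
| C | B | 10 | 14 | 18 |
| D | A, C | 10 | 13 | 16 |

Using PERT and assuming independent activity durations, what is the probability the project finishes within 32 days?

0.636

te_A = (1 + 4·3 + 11)/6 = 24/6 = 4; σ²_A = ((11−1)/6)² = 2.778
te_B = (1 + 4·2 + 15)/6 = 24/6 = 4; σ²_B = ((15−1)/6)² = 5.444
te_C = (10 + 4·14 + 18)/6 = 84/6 = 14; σ²_C = ((18−10)/6)² = 1.778
te_D = (10 + 4·13 + 16)/6 = 78/6 = 13; σ²_D = ((16−10)/6)² = 1.000

Forward pass:
ES_A = 0; EF_A = 4
ES_B = 0; EF_B = 4
ES_C = 4; EF_C = 4+14 = 18
ES_D = max(EF_A=4, EF_C=18) = 18; EF_D = 18+13 = 31
Expected project duration μ = 31 days. Critical path: B → C → D.

Variance along critical path = 5.444 + 1.778 + 1.000 = 8.222; σ = √8.222 = 2.867 days.
Z = (32 − 31) / 2.867 = 0.349
P(T ≤ 32) = Φ(0.349) ≈ 0.636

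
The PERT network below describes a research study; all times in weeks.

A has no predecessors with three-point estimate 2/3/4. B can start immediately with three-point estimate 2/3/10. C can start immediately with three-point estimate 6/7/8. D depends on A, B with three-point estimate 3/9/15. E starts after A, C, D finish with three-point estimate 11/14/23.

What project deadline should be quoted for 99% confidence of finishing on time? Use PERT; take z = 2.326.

te_A = (2 + 4·3 + 4)/6 = 18/6 = 3; σ²_A = ((4−2)/6)² = 0.111
te_B = (2 + 4·3 + 10)/6 = 24/6 = 4; σ²_B = ((10−2)/6)² = 1.778
te_C = (6 + 4·7 + 8)/6 = 42/6 = 7; σ²_C = ((8−6)/6)² = 0.111
te_D = (3 + 4·9 + 15)/6 = 54/6 = 9; σ²_D = ((15−3)/6)² = 4.000
te_E = (11 + 4·14 + 23)/6 = 90/6 = 15; σ²_E = ((23−11)/6)² = 4.000

Forward pass:
ES_A = 0; EF_A = 3
ES_B = 0; EF_B = 4
ES_C = 0; EF_C = 7
ES_D = max(EF_A=3, EF_B=4) = 4; EF_D = 4+9 = 13
ES_E = max(EF_A=3, EF_C=7, EF_D=13) = 13; EF_E = 13+15 = 28
Expected project duration μ = 28 weeks. Critical path: B → D → E.

Variance along critical path = 1.778 + 4.000 + 4.000 = 9.778; σ = 3.127 weeks.
D = μ + z·σ = 28 + 2.326·3.127 = 35.3 weeks

35.3 weeks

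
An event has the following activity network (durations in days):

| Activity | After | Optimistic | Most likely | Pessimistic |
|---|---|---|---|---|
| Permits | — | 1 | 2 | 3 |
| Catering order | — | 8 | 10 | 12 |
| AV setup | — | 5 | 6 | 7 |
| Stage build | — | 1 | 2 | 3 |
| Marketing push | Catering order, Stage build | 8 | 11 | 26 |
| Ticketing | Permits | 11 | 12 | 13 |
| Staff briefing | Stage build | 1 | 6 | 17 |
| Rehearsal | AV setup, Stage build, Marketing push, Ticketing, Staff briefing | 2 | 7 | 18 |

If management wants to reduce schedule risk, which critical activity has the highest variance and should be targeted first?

Marketing push

te_Permits = (1 + 4·2 + 3)/6 = 12/6 = 2; σ²_Permits = ((3−1)/6)² = 0.111
te_Catering order = (8 + 4·10 + 12)/6 = 60/6 = 10; σ²_Catering order = ((12−8)/6)² = 0.444
te_AV setup = (5 + 4·6 + 7)/6 = 36/6 = 6; σ²_AV setup = ((7−5)/6)² = 0.111
te_Stage build = (1 + 4·2 + 3)/6 = 12/6 = 2; σ²_Stage build = ((3−1)/6)² = 0.111
te_Marketing push = (8 + 4·11 + 26)/6 = 78/6 = 13; σ²_Marketing push = ((26−8)/6)² = 9.000
te_Ticketing = (11 + 4·12 + 13)/6 = 72/6 = 12; σ²_Ticketing = ((13−11)/6)² = 0.111
te_Staff briefing = (1 + 4·6 + 17)/6 = 42/6 = 7; σ²_Staff briefing = ((17−1)/6)² = 7.111
te_Rehearsal = (2 + 4·7 + 18)/6 = 48/6 = 8; σ²_Rehearsal = ((18−2)/6)² = 7.111

Forward pass:
ES_Permits = 0; EF_Permits = 2
ES_Catering order = 0; EF_Catering order = 10
ES_AV setup = 0; EF_AV setup = 6
ES_Stage build = 0; EF_Stage build = 2
ES_Marketing push = max(EF_Catering order=10, EF_Stage build=2) = 10; EF_Marketing push = 10+13 = 23
ES_Ticketing = 2; EF_Ticketing = 2+12 = 14
ES_Staff briefing = 2; EF_Staff briefing = 2+7 = 9
ES_Rehearsal = max(EF_AV setup=6, EF_Stage build=2, EF_Marketing push=23, EF_Ticketing=14, EF_Staff briefing=9) = 23; EF_Rehearsal = 23+8 = 31
Expected project duration μ = 31 days. Critical path: Catering order → Marketing push → Rehearsal.

Variances on critical path: σ²_Catering order=0.444, σ²_Marketing push=9.000, σ²_Rehearsal=7.111.
Largest is σ²_Marketing push = 9.000.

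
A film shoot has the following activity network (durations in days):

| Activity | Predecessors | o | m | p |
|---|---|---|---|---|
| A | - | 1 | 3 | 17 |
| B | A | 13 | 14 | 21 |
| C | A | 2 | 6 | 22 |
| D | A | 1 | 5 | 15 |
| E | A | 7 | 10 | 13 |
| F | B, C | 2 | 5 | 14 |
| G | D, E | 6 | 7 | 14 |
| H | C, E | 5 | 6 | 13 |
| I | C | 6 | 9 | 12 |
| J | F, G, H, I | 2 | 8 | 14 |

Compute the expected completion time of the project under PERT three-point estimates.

te_A = (1 + 4·3 + 17)/6 = 30/6 = 5
te_B = (13 + 4·14 + 21)/6 = 90/6 = 15
te_C = (2 + 4·6 + 22)/6 = 48/6 = 8
te_D = (1 + 4·5 + 15)/6 = 36/6 = 6
te_E = (7 + 4·10 + 13)/6 = 60/6 = 10
te_F = (2 + 4·5 + 14)/6 = 36/6 = 6
te_G = (6 + 4·7 + 14)/6 = 48/6 = 8
te_H = (5 + 4·6 + 13)/6 = 42/6 = 7
te_I = (6 + 4·9 + 12)/6 = 54/6 = 9
te_J = (2 + 4·8 + 14)/6 = 48/6 = 8

Forward pass:
ES_A = 0; EF_A = 5
ES_B = 5; EF_B = 5+15 = 20
ES_C = 5; EF_C = 5+8 = 13
ES_D = 5; EF_D = 5+6 = 11
ES_E = 5; EF_E = 5+10 = 15
ES_F = max(EF_B=20, EF_C=13) = 20; EF_F = 20+6 = 26
ES_G = max(EF_D=11, EF_E=15) = 15; EF_G = 15+8 = 23
ES_H = max(EF_C=13, EF_E=15) = 15; EF_H = 15+7 = 22
ES_I = 13; EF_I = 13+9 = 22
ES_J = max(EF_F=26, EF_G=23, EF_H=22, EF_I=22) = 26; EF_J = 26+8 = 34
Expected project duration μ = 34 days. Critical path: A → B → F → J.

34 days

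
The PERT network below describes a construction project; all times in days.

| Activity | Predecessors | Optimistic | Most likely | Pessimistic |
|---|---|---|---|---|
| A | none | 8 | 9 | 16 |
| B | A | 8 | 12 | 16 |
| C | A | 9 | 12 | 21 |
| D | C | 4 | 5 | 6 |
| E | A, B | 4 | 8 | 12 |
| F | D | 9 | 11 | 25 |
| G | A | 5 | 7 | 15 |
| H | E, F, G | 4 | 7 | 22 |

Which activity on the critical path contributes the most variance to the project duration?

H

te_A = (8 + 4·9 + 16)/6 = 60/6 = 10; σ²_A = ((16−8)/6)² = 1.778
te_B = (8 + 4·12 + 16)/6 = 72/6 = 12; σ²_B = ((16−8)/6)² = 1.778
te_C = (9 + 4·12 + 21)/6 = 78/6 = 13; σ²_C = ((21−9)/6)² = 4.000
te_D = (4 + 4·5 + 6)/6 = 30/6 = 5; σ²_D = ((6−4)/6)² = 0.111
te_E = (4 + 4·8 + 12)/6 = 48/6 = 8; σ²_E = ((12−4)/6)² = 1.778
te_F = (9 + 4·11 + 25)/6 = 78/6 = 13; σ²_F = ((25−9)/6)² = 7.111
te_G = (5 + 4·7 + 15)/6 = 48/6 = 8; σ²_G = ((15−5)/6)² = 2.778
te_H = (4 + 4·7 + 22)/6 = 54/6 = 9; σ²_H = ((22−4)/6)² = 9.000

Forward pass:
ES_A = 0; EF_A = 10
ES_B = 10; EF_B = 10+12 = 22
ES_C = 10; EF_C = 10+13 = 23
ES_D = 23; EF_D = 23+5 = 28
ES_E = max(EF_A=10, EF_B=22) = 22; EF_E = 22+8 = 30
ES_F = 28; EF_F = 28+13 = 41
ES_G = 10; EF_G = 10+8 = 18
ES_H = max(EF_E=30, EF_F=41, EF_G=18) = 41; EF_H = 41+9 = 50
Expected project duration μ = 50 days. Critical path: A → C → D → F → H.

Variances on critical path: σ²_A=1.778, σ²_C=4.000, σ²_D=0.111, σ²_F=7.111, σ²_H=9.000.
Largest is σ²_H = 9.000.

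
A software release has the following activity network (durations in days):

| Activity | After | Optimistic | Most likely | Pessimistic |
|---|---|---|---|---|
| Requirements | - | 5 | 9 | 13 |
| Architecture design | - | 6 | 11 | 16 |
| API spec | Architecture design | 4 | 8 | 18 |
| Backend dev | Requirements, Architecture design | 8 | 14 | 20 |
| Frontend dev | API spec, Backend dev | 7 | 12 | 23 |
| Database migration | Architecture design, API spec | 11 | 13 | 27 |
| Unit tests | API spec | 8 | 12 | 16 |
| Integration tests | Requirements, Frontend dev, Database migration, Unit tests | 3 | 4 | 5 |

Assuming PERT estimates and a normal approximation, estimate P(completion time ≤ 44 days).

te_Requirements = (5 + 4·9 + 13)/6 = 54/6 = 9; σ²_Requirements = ((13−5)/6)² = 1.778
te_Architecture design = (6 + 4·11 + 16)/6 = 66/6 = 11; σ²_Architecture design = ((16−6)/6)² = 2.778
te_API spec = (4 + 4·8 + 18)/6 = 54/6 = 9; σ²_API spec = ((18−4)/6)² = 5.444
te_Backend dev = (8 + 4·14 + 20)/6 = 84/6 = 14; σ²_Backend dev = ((20−8)/6)² = 4.000
te_Frontend dev = (7 + 4·12 + 23)/6 = 78/6 = 13; σ²_Frontend dev = ((23−7)/6)² = 7.111
te_Database migration = (11 + 4·13 + 27)/6 = 90/6 = 15; σ²_Database migration = ((27−11)/6)² = 7.111
te_Unit tests = (8 + 4·12 + 16)/6 = 72/6 = 12; σ²_Unit tests = ((16−8)/6)² = 1.778
te_Integration tests = (3 + 4·4 + 5)/6 = 24/6 = 4; σ²_Integration tests = ((5−3)/6)² = 0.111

Forward pass:
ES_Requirements = 0; EF_Requirements = 9
ES_Architecture design = 0; EF_Architecture design = 11
ES_API spec = 11; EF_API spec = 11+9 = 20
ES_Backend dev = max(EF_Requirements=9, EF_Architecture design=11) = 11; EF_Backend dev = 11+14 = 25
ES_Frontend dev = max(EF_API spec=20, EF_Backend dev=25) = 25; EF_Frontend dev = 25+13 = 38
ES_Database migration = max(EF_Architecture design=11, EF_API spec=20) = 20; EF_Database migration = 20+15 = 35
ES_Unit tests = 20; EF_Unit tests = 20+12 = 32
ES_Integration tests = max(EF_Requirements=9, EF_Frontend dev=38, EF_Database migration=35, EF_Unit tests=32) = 38; EF_Integration tests = 38+4 = 42
Expected project duration μ = 42 days. Critical path: Architecture design → Backend dev → Frontend dev → Integration tests.

Variance along critical path = 2.778 + 4.000 + 7.111 + 0.111 = 14.000; σ = √14.000 = 3.742 days.
Z = (44 − 42) / 3.742 = 0.535
P(T ≤ 44) = Φ(0.535) ≈ 0.704

0.704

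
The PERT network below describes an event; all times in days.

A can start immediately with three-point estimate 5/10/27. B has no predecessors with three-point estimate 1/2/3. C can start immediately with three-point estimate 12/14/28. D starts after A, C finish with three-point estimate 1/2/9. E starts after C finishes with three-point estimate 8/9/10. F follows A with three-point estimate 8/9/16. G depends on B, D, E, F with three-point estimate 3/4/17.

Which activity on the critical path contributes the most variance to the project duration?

C

te_A = (5 + 4·10 + 27)/6 = 72/6 = 12; σ²_A = ((27−5)/6)² = 13.444
te_B = (1 + 4·2 + 3)/6 = 12/6 = 2; σ²_B = ((3−1)/6)² = 0.111
te_C = (12 + 4·14 + 28)/6 = 96/6 = 16; σ²_C = ((28−12)/6)² = 7.111
te_D = (1 + 4·2 + 9)/6 = 18/6 = 3; σ²_D = ((9−1)/6)² = 1.778
te_E = (8 + 4·9 + 10)/6 = 54/6 = 9; σ²_E = ((10−8)/6)² = 0.111
te_F = (8 + 4·9 + 16)/6 = 60/6 = 10; σ²_F = ((16−8)/6)² = 1.778
te_G = (3 + 4·4 + 17)/6 = 36/6 = 6; σ²_G = ((17−3)/6)² = 5.444

Forward pass:
ES_A = 0; EF_A = 12
ES_B = 0; EF_B = 2
ES_C = 0; EF_C = 16
ES_D = max(EF_A=12, EF_C=16) = 16; EF_D = 16+3 = 19
ES_E = 16; EF_E = 16+9 = 25
ES_F = 12; EF_F = 12+10 = 22
ES_G = max(EF_B=2, EF_D=19, EF_E=25, EF_F=22) = 25; EF_G = 25+6 = 31
Expected project duration μ = 31 days. Critical path: C → E → G.

Variances on critical path: σ²_C=7.111, σ²_E=0.111, σ²_G=5.444.
Largest is σ²_C = 7.111.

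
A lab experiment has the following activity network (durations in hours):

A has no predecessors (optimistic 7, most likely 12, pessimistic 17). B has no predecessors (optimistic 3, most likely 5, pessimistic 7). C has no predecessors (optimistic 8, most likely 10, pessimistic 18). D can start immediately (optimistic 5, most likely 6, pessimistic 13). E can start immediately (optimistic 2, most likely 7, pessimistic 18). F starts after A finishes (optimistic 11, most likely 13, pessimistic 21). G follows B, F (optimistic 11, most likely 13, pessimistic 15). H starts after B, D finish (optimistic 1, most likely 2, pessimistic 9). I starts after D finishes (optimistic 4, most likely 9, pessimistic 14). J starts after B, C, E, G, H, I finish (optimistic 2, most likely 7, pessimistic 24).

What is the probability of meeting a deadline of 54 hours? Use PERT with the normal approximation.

te_A = (7 + 4·12 + 17)/6 = 72/6 = 12; σ²_A = ((17−7)/6)² = 2.778
te_B = (3 + 4·5 + 7)/6 = 30/6 = 5; σ²_B = ((7−3)/6)² = 0.444
te_C = (8 + 4·10 + 18)/6 = 66/6 = 11; σ²_C = ((18−8)/6)² = 2.778
te_D = (5 + 4·6 + 13)/6 = 42/6 = 7; σ²_D = ((13−5)/6)² = 1.778
te_E = (2 + 4·7 + 18)/6 = 48/6 = 8; σ²_E = ((18−2)/6)² = 7.111
te_F = (11 + 4·13 + 21)/6 = 84/6 = 14; σ²_F = ((21−11)/6)² = 2.778
te_G = (11 + 4·13 + 15)/6 = 78/6 = 13; σ²_G = ((15−11)/6)² = 0.444
te_H = (1 + 4·2 + 9)/6 = 18/6 = 3; σ²_H = ((9−1)/6)² = 1.778
te_I = (4 + 4·9 + 14)/6 = 54/6 = 9; σ²_I = ((14−4)/6)² = 2.778
te_J = (2 + 4·7 + 24)/6 = 54/6 = 9; σ²_J = ((24−2)/6)² = 13.444

Forward pass:
ES_A = 0; EF_A = 12
ES_B = 0; EF_B = 5
ES_C = 0; EF_C = 11
ES_D = 0; EF_D = 7
ES_E = 0; EF_E = 8
ES_F = 12; EF_F = 12+14 = 26
ES_G = max(EF_B=5, EF_F=26) = 26; EF_G = 26+13 = 39
ES_H = max(EF_B=5, EF_D=7) = 7; EF_H = 7+3 = 10
ES_I = 7; EF_I = 7+9 = 16
ES_J = max(EF_B=5, EF_C=11, EF_E=8, EF_G=39, EF_H=10, EF_I=16) = 39; EF_J = 39+9 = 48
Expected project duration μ = 48 hours. Critical path: A → F → G → J.

Variance along critical path = 2.778 + 2.778 + 0.444 + 13.444 = 19.444; σ = √19.444 = 4.410 hours.
Z = (54 − 48) / 4.410 = 1.361
P(T ≤ 54) = Φ(1.361) ≈ 0.913

0.913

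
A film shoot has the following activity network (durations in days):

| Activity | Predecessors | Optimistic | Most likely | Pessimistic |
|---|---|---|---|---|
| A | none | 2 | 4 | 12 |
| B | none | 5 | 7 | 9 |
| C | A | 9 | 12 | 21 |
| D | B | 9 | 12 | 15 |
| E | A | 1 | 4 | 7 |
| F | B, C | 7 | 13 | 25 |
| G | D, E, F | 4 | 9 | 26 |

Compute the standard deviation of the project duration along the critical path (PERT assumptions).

te_A = (2 + 4·4 + 12)/6 = 30/6 = 5; σ²_A = ((12−2)/6)² = 2.778
te_B = (5 + 4·7 + 9)/6 = 42/6 = 7; σ²_B = ((9−5)/6)² = 0.444
te_C = (9 + 4·12 + 21)/6 = 78/6 = 13; σ²_C = ((21−9)/6)² = 4.000
te_D = (9 + 4·12 + 15)/6 = 72/6 = 12; σ²_D = ((15−9)/6)² = 1.000
te_E = (1 + 4·4 + 7)/6 = 24/6 = 4; σ²_E = ((7−1)/6)² = 1.000
te_F = (7 + 4·13 + 25)/6 = 84/6 = 14; σ²_F = ((25−7)/6)² = 9.000
te_G = (4 + 4·9 + 26)/6 = 66/6 = 11; σ²_G = ((26−4)/6)² = 13.444

Forward pass:
ES_A = 0; EF_A = 5
ES_B = 0; EF_B = 7
ES_C = 5; EF_C = 5+13 = 18
ES_D = 7; EF_D = 7+12 = 19
ES_E = 5; EF_E = 5+4 = 9
ES_F = max(EF_B=7, EF_C=18) = 18; EF_F = 18+14 = 32
ES_G = max(EF_D=19, EF_E=9, EF_F=32) = 32; EF_G = 32+11 = 43
Expected project duration μ = 43 days. Critical path: A → C → F → G.

Variance along critical path = 2.778 + 4.000 + 9.000 + 13.444 = 29.222
σ = √29.222 = 5.406 days

5.41 days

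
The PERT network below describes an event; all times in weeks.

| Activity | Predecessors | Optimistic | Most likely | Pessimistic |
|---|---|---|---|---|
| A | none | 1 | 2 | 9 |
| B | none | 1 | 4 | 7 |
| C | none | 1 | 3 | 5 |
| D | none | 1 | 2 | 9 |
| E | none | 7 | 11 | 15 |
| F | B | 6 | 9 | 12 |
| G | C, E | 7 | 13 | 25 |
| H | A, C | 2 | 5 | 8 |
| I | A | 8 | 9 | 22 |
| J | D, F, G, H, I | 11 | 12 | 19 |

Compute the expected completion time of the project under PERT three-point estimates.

38 weeks

te_A = (1 + 4·2 + 9)/6 = 18/6 = 3
te_B = (1 + 4·4 + 7)/6 = 24/6 = 4
te_C = (1 + 4·3 + 5)/6 = 18/6 = 3
te_D = (1 + 4·2 + 9)/6 = 18/6 = 3
te_E = (7 + 4·11 + 15)/6 = 66/6 = 11
te_F = (6 + 4·9 + 12)/6 = 54/6 = 9
te_G = (7 + 4·13 + 25)/6 = 84/6 = 14
te_H = (2 + 4·5 + 8)/6 = 30/6 = 5
te_I = (8 + 4·9 + 22)/6 = 66/6 = 11
te_J = (11 + 4·12 + 19)/6 = 78/6 = 13

Forward pass:
ES_A = 0; EF_A = 3
ES_B = 0; EF_B = 4
ES_C = 0; EF_C = 3
ES_D = 0; EF_D = 3
ES_E = 0; EF_E = 11
ES_F = 4; EF_F = 4+9 = 13
ES_G = max(EF_C=3, EF_E=11) = 11; EF_G = 11+14 = 25
ES_H = max(EF_A=3, EF_C=3) = 3; EF_H = 3+5 = 8
ES_I = 3; EF_I = 3+11 = 14
ES_J = max(EF_D=3, EF_F=13, EF_G=25, EF_H=8, EF_I=14) = 25; EF_J = 25+13 = 38
Expected project duration μ = 38 weeks. Critical path: E → G → J.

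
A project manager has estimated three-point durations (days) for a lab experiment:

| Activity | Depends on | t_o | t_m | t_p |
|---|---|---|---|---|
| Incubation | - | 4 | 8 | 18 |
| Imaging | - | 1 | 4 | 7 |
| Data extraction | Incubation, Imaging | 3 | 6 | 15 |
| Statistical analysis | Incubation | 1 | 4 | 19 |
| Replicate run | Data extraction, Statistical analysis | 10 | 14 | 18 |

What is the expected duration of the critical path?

30 days

te_Incubation = (4 + 4·8 + 18)/6 = 54/6 = 9
te_Imaging = (1 + 4·4 + 7)/6 = 24/6 = 4
te_Data extraction = (3 + 4·6 + 15)/6 = 42/6 = 7
te_Statistical analysis = (1 + 4·4 + 19)/6 = 36/6 = 6
te_Replicate run = (10 + 4·14 + 18)/6 = 84/6 = 14

Forward pass:
ES_Incubation = 0; EF_Incubation = 9
ES_Imaging = 0; EF_Imaging = 4
ES_Data extraction = max(EF_Incubation=9, EF_Imaging=4) = 9; EF_Data extraction = 9+7 = 16
ES_Statistical analysis = 9; EF_Statistical analysis = 9+6 = 15
ES_Replicate run = max(EF_Data extraction=16, EF_Statistical analysis=15) = 16; EF_Replicate run = 16+14 = 30
Expected project duration μ = 30 days. Critical path: Incubation → Data extraction → Replicate run.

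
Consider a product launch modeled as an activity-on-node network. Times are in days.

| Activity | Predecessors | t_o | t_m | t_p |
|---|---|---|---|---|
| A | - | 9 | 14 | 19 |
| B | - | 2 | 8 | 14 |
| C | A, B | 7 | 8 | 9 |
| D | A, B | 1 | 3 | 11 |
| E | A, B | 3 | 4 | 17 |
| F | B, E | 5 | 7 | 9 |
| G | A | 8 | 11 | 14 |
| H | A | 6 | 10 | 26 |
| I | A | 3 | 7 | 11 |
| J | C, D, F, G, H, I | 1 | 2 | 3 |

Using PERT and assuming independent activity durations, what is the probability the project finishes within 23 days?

te_A = (9 + 4·14 + 19)/6 = 84/6 = 14; σ²_A = ((19−9)/6)² = 2.778
te_B = (2 + 4·8 + 14)/6 = 48/6 = 8; σ²_B = ((14−2)/6)² = 4.000
te_C = (7 + 4·8 + 9)/6 = 48/6 = 8; σ²_C = ((9−7)/6)² = 0.111
te_D = (1 + 4·3 + 11)/6 = 24/6 = 4; σ²_D = ((11−1)/6)² = 2.778
te_E = (3 + 4·4 + 17)/6 = 36/6 = 6; σ²_E = ((17−3)/6)² = 5.444
te_F = (5 + 4·7 + 9)/6 = 42/6 = 7; σ²_F = ((9−5)/6)² = 0.444
te_G = (8 + 4·11 + 14)/6 = 66/6 = 11; σ²_G = ((14−8)/6)² = 1.000
te_H = (6 + 4·10 + 26)/6 = 72/6 = 12; σ²_H = ((26−6)/6)² = 11.111
te_I = (3 + 4·7 + 11)/6 = 42/6 = 7; σ²_I = ((11−3)/6)² = 1.778
te_J = (1 + 4·2 + 3)/6 = 12/6 = 2; σ²_J = ((3−1)/6)² = 0.111

Forward pass:
ES_A = 0; EF_A = 14
ES_B = 0; EF_B = 8
ES_C = max(EF_A=14, EF_B=8) = 14; EF_C = 14+8 = 22
ES_D = max(EF_A=14, EF_B=8) = 14; EF_D = 14+4 = 18
ES_E = max(EF_A=14, EF_B=8) = 14; EF_E = 14+6 = 20
ES_F = max(EF_B=8, EF_E=20) = 20; EF_F = 20+7 = 27
ES_G = 14; EF_G = 14+11 = 25
ES_H = 14; EF_H = 14+12 = 26
ES_I = 14; EF_I = 14+7 = 21
ES_J = max(EF_C=22, EF_D=18, EF_F=27, EF_G=25, EF_H=26, EF_I=21) = 27; EF_J = 27+2 = 29
Expected project duration μ = 29 days. Critical path: A → E → F → J.

Variance along critical path = 2.778 + 5.444 + 0.444 + 0.111 = 8.778; σ = √8.778 = 2.963 days.
Z = (23 − 29) / 2.963 = -2.025
P(T ≤ 23) = Φ(-2.025) ≈ 0.021

0.021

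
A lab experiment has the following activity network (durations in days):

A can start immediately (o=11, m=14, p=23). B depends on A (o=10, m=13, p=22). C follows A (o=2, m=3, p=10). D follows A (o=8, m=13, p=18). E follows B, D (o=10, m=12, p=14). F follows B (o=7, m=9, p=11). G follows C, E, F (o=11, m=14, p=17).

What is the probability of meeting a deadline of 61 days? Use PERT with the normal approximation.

te_A = (11 + 4·14 + 23)/6 = 90/6 = 15; σ²_A = ((23−11)/6)² = 4.000
te_B = (10 + 4·13 + 22)/6 = 84/6 = 14; σ²_B = ((22−10)/6)² = 4.000
te_C = (2 + 4·3 + 10)/6 = 24/6 = 4; σ²_C = ((10−2)/6)² = 1.778
te_D = (8 + 4·13 + 18)/6 = 78/6 = 13; σ²_D = ((18−8)/6)² = 2.778
te_E = (10 + 4·12 + 14)/6 = 72/6 = 12; σ²_E = ((14−10)/6)² = 0.444
te_F = (7 + 4·9 + 11)/6 = 54/6 = 9; σ²_F = ((11−7)/6)² = 0.444
te_G = (11 + 4·14 + 17)/6 = 84/6 = 14; σ²_G = ((17−11)/6)² = 1.000

Forward pass:
ES_A = 0; EF_A = 15
ES_B = 15; EF_B = 15+14 = 29
ES_C = 15; EF_C = 15+4 = 19
ES_D = 15; EF_D = 15+13 = 28
ES_E = max(EF_B=29, EF_D=28) = 29; EF_E = 29+12 = 41
ES_F = 29; EF_F = 29+9 = 38
ES_G = max(EF_C=19, EF_E=41, EF_F=38) = 41; EF_G = 41+14 = 55
Expected project duration μ = 55 days. Critical path: A → B → E → G.

Variance along critical path = 4.000 + 4.000 + 0.444 + 1.000 = 9.444; σ = √9.444 = 3.073 days.
Z = (61 − 55) / 3.073 = 1.952
P(T ≤ 61) = Φ(1.952) ≈ 0.975

0.975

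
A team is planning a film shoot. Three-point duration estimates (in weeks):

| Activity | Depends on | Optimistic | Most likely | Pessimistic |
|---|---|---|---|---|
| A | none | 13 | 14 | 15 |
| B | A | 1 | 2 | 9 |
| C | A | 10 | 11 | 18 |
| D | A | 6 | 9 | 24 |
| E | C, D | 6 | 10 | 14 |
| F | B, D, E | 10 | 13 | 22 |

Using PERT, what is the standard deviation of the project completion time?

te_A = (13 + 4·14 + 15)/6 = 84/6 = 14; σ²_A = ((15−13)/6)² = 0.111
te_B = (1 + 4·2 + 9)/6 = 18/6 = 3; σ²_B = ((9−1)/6)² = 1.778
te_C = (10 + 4·11 + 18)/6 = 72/6 = 12; σ²_C = ((18−10)/6)² = 1.778
te_D = (6 + 4·9 + 24)/6 = 66/6 = 11; σ²_D = ((24−6)/6)² = 9.000
te_E = (6 + 4·10 + 14)/6 = 60/6 = 10; σ²_E = ((14−6)/6)² = 1.778
te_F = (10 + 4·13 + 22)/6 = 84/6 = 14; σ²_F = ((22−10)/6)² = 4.000

Forward pass:
ES_A = 0; EF_A = 14
ES_B = 14; EF_B = 14+3 = 17
ES_C = 14; EF_C = 14+12 = 26
ES_D = 14; EF_D = 14+11 = 25
ES_E = max(EF_C=26, EF_D=25) = 26; EF_E = 26+10 = 36
ES_F = max(EF_B=17, EF_D=25, EF_E=36) = 36; EF_F = 36+14 = 50
Expected project duration μ = 50 weeks. Critical path: A → C → E → F.

Variance along critical path = 0.111 + 1.778 + 1.778 + 4.000 = 7.667
σ = √7.667 = 2.769 weeks

2.77 weeks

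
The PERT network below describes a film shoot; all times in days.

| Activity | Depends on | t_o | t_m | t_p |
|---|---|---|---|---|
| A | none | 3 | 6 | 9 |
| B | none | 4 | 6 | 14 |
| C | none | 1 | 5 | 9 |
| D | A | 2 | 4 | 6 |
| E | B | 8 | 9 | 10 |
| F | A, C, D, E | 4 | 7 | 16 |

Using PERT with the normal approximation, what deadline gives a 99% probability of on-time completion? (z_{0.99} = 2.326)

te_A = (3 + 4·6 + 9)/6 = 36/6 = 6; σ²_A = ((9−3)/6)² = 1.000
te_B = (4 + 4·6 + 14)/6 = 42/6 = 7; σ²_B = ((14−4)/6)² = 2.778
te_C = (1 + 4·5 + 9)/6 = 30/6 = 5; σ²_C = ((9−1)/6)² = 1.778
te_D = (2 + 4·4 + 6)/6 = 24/6 = 4; σ²_D = ((6−2)/6)² = 0.444
te_E = (8 + 4·9 + 10)/6 = 54/6 = 9; σ²_E = ((10−8)/6)² = 0.111
te_F = (4 + 4·7 + 16)/6 = 48/6 = 8; σ²_F = ((16−4)/6)² = 4.000

Forward pass:
ES_A = 0; EF_A = 6
ES_B = 0; EF_B = 7
ES_C = 0; EF_C = 5
ES_D = 6; EF_D = 6+4 = 10
ES_E = 7; EF_E = 7+9 = 16
ES_F = max(EF_A=6, EF_C=5, EF_D=10, EF_E=16) = 16; EF_F = 16+8 = 24
Expected project duration μ = 24 days. Critical path: B → E → F.

Variance along critical path = 2.778 + 0.111 + 4.000 = 6.889; σ = 2.625 days.
D = μ + z·σ = 24 + 2.326·2.625 = 30.1 days

30.1 days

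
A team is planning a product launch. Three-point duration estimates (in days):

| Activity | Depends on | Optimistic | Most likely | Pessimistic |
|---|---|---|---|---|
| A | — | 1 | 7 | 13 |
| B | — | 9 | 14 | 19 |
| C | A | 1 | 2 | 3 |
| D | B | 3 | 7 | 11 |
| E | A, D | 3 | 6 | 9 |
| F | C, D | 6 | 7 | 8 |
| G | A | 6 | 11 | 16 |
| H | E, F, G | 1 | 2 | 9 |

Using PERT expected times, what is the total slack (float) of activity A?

10 days

te_A = (1 + 4·7 + 13)/6 = 42/6 = 7
te_B = (9 + 4·14 + 19)/6 = 84/6 = 14
te_C = (1 + 4·2 + 3)/6 = 12/6 = 2
te_D = (3 + 4·7 + 11)/6 = 42/6 = 7
te_E = (3 + 4·6 + 9)/6 = 36/6 = 6
te_F = (6 + 4·7 + 8)/6 = 42/6 = 7
te_G = (6 + 4·11 + 16)/6 = 66/6 = 11
te_H = (1 + 4·2 + 9)/6 = 18/6 = 3

Forward pass:
ES_A = 0; EF_A = 7
ES_B = 0; EF_B = 14
ES_C = 7; EF_C = 7+2 = 9
ES_D = 14; EF_D = 14+7 = 21
ES_E = max(EF_A=7, EF_D=21) = 21; EF_E = 21+6 = 27
ES_F = max(EF_C=9, EF_D=21) = 21; EF_F = 21+7 = 28
ES_G = 7; EF_G = 7+11 = 18
ES_H = max(EF_E=27, EF_F=28, EF_G=18) = 28; EF_H = 28+3 = 31
Expected project duration μ = 31 days. Critical path: B → D → F → H.

Backward pass:
LF_H = 31; LS_H = 31−3 = 28
LF_G = LS_H = 28; LS_G = 28−11 = 17
LF_F = LS_H = 28; LS_F = 28−7 = 21
LF_E = LS_H = 28; LS_E = 28−6 = 22
LF_D = min(LS_E=22, LS_F=21) = 21; LS_D = 21−7 = 14
LF_C = LS_F = 21; LS_C = 21−2 = 19
LF_B = LS_D = 14; LS_B = 14−14 = 0
LF_A = min(LS_C=19, LS_E=22, LS_G=17) = 17; LS_A = 17−7 = 10
Slack_A = LS_A − ES_A = 10 − 0 = 10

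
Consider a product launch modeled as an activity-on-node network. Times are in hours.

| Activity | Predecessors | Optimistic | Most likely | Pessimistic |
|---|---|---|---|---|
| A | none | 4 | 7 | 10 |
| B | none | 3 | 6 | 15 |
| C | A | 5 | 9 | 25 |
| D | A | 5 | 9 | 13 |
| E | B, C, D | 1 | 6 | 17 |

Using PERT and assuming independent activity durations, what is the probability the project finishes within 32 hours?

te_A = (4 + 4·7 + 10)/6 = 42/6 = 7; σ²_A = ((10−4)/6)² = 1.000
te_B = (3 + 4·6 + 15)/6 = 42/6 = 7; σ²_B = ((15−3)/6)² = 4.000
te_C = (5 + 4·9 + 25)/6 = 66/6 = 11; σ²_C = ((25−5)/6)² = 11.111
te_D = (5 + 4·9 + 13)/6 = 54/6 = 9; σ²_D = ((13−5)/6)² = 1.778
te_E = (1 + 4·6 + 17)/6 = 42/6 = 7; σ²_E = ((17−1)/6)² = 7.111

Forward pass:
ES_A = 0; EF_A = 7
ES_B = 0; EF_B = 7
ES_C = 7; EF_C = 7+11 = 18
ES_D = 7; EF_D = 7+9 = 16
ES_E = max(EF_B=7, EF_C=18, EF_D=16) = 18; EF_E = 18+7 = 25
Expected project duration μ = 25 hours. Critical path: A → C → E.

Variance along critical path = 1.000 + 11.111 + 7.111 = 19.222; σ = √19.222 = 4.384 hours.
Z = (32 − 25) / 4.384 = 1.597
P(T ≤ 32) = Φ(1.597) ≈ 0.945

0.945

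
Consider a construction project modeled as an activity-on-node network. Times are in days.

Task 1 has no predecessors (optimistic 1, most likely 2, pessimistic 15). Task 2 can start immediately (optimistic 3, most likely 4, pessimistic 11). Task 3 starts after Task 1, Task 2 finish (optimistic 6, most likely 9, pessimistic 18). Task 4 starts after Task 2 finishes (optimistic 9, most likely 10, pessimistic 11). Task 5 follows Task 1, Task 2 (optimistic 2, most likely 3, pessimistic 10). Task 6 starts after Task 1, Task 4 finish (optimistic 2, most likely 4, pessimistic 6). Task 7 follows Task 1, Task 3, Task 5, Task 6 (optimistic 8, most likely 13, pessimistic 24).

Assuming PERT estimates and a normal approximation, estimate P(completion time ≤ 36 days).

te_Task 1 = (1 + 4·2 + 15)/6 = 24/6 = 4; σ²_Task 1 = ((15−1)/6)² = 5.444
te_Task 2 = (3 + 4·4 + 11)/6 = 30/6 = 5; σ²_Task 2 = ((11−3)/6)² = 1.778
te_Task 3 = (6 + 4·9 + 18)/6 = 60/6 = 10; σ²_Task 3 = ((18−6)/6)² = 4.000
te_Task 4 = (9 + 4·10 + 11)/6 = 60/6 = 10; σ²_Task 4 = ((11−9)/6)² = 0.111
te_Task 5 = (2 + 4·3 + 10)/6 = 24/6 = 4; σ²_Task 5 = ((10−2)/6)² = 1.778
te_Task 6 = (2 + 4·4 + 6)/6 = 24/6 = 4; σ²_Task 6 = ((6−2)/6)² = 0.444
te_Task 7 = (8 + 4·13 + 24)/6 = 84/6 = 14; σ²_Task 7 = ((24−8)/6)² = 7.111

Forward pass:
ES_Task 1 = 0; EF_Task 1 = 4
ES_Task 2 = 0; EF_Task 2 = 5
ES_Task 3 = max(EF_Task 1=4, EF_Task 2=5) = 5; EF_Task 3 = 5+10 = 15
ES_Task 4 = 5; EF_Task 4 = 5+10 = 15
ES_Task 5 = max(EF_Task 1=4, EF_Task 2=5) = 5; EF_Task 5 = 5+4 = 9
ES_Task 6 = max(EF_Task 1=4, EF_Task 4=15) = 15; EF_Task 6 = 15+4 = 19
ES_Task 7 = max(EF_Task 1=4, EF_Task 3=15, EF_Task 5=9, EF_Task 6=19) = 19; EF_Task 7 = 19+14 = 33
Expected project duration μ = 33 days. Critical path: Task 2 → Task 4 → Task 6 → Task 7.

Variance along critical path = 1.778 + 0.111 + 0.444 + 7.111 = 9.444; σ = √9.444 = 3.073 days.
Z = (36 − 33) / 3.073 = 0.976
P(T ≤ 36) = Φ(0.976) ≈ 0.836

0.836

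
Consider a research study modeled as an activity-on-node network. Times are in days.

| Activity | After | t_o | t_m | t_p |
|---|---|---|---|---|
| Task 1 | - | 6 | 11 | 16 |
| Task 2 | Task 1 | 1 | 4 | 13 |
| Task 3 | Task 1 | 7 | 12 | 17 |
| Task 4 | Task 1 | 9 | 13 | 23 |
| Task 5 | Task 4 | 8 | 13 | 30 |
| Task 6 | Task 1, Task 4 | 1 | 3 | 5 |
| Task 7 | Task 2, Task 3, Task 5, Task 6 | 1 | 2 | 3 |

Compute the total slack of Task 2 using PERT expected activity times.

24 days

te_Task 1 = (6 + 4·11 + 16)/6 = 66/6 = 11
te_Task 2 = (1 + 4·4 + 13)/6 = 30/6 = 5
te_Task 3 = (7 + 4·12 + 17)/6 = 72/6 = 12
te_Task 4 = (9 + 4·13 + 23)/6 = 84/6 = 14
te_Task 5 = (8 + 4·13 + 30)/6 = 90/6 = 15
te_Task 6 = (1 + 4·3 + 5)/6 = 18/6 = 3
te_Task 7 = (1 + 4·2 + 3)/6 = 12/6 = 2

Forward pass:
ES_Task 1 = 0; EF_Task 1 = 11
ES_Task 2 = 11; EF_Task 2 = 11+5 = 16
ES_Task 3 = 11; EF_Task 3 = 11+12 = 23
ES_Task 4 = 11; EF_Task 4 = 11+14 = 25
ES_Task 5 = 25; EF_Task 5 = 25+15 = 40
ES_Task 6 = max(EF_Task 1=11, EF_Task 4=25) = 25; EF_Task 6 = 25+3 = 28
ES_Task 7 = max(EF_Task 2=16, EF_Task 3=23, EF_Task 5=40, EF_Task 6=28) = 40; EF_Task 7 = 40+2 = 42
Expected project duration μ = 42 days. Critical path: Task 1 → Task 4 → Task 5 → Task 7.

Backward pass:
LF_Task 7 = 42; LS_Task 7 = 42−2 = 40
LF_Task 6 = LS_Task 7 = 40; LS_Task 6 = 40−3 = 37
LF_Task 5 = LS_Task 7 = 40; LS_Task 5 = 40−15 = 25
LF_Task 4 = min(LS_Task 5=25, LS_Task 6=37) = 25; LS_Task 4 = 25−14 = 11
LF_Task 3 = LS_Task 7 = 40; LS_Task 3 = 40−12 = 28
LF_Task 2 = LS_Task 7 = 40; LS_Task 2 = 40−5 = 35
LF_Task 1 = min(LS_Task 2=35, LS_Task 3=28, LS_Task 4=11, LS_Task 6=37) = 11; LS_Task 1 = 11−11 = 0
Slack_Task 2 = LS_Task 2 − ES_Task 2 = 35 − 11 = 24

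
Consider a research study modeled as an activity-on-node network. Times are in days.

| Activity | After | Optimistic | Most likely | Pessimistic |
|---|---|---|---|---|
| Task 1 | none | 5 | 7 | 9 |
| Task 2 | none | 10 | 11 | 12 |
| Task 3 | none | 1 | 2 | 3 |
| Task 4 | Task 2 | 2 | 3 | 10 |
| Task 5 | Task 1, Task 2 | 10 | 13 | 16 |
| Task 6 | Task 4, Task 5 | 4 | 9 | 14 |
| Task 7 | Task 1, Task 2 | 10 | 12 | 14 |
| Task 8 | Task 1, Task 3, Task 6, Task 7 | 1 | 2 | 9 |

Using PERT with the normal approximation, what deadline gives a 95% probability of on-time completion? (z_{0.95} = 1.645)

te_Task 1 = (5 + 4·7 + 9)/6 = 42/6 = 7; σ²_Task 1 = ((9−5)/6)² = 0.444
te_Task 2 = (10 + 4·11 + 12)/6 = 66/6 = 11; σ²_Task 2 = ((12−10)/6)² = 0.111
te_Task 3 = (1 + 4·2 + 3)/6 = 12/6 = 2; σ²_Task 3 = ((3−1)/6)² = 0.111
te_Task 4 = (2 + 4·3 + 10)/6 = 24/6 = 4; σ²_Task 4 = ((10−2)/6)² = 1.778
te_Task 5 = (10 + 4·13 + 16)/6 = 78/6 = 13; σ²_Task 5 = ((16−10)/6)² = 1.000
te_Task 6 = (4 + 4·9 + 14)/6 = 54/6 = 9; σ²_Task 6 = ((14−4)/6)² = 2.778
te_Task 7 = (10 + 4·12 + 14)/6 = 72/6 = 12; σ²_Task 7 = ((14−10)/6)² = 0.444
te_Task 8 = (1 + 4·2 + 9)/6 = 18/6 = 3; σ²_Task 8 = ((9−1)/6)² = 1.778

Forward pass:
ES_Task 1 = 0; EF_Task 1 = 7
ES_Task 2 = 0; EF_Task 2 = 11
ES_Task 3 = 0; EF_Task 3 = 2
ES_Task 4 = 11; EF_Task 4 = 11+4 = 15
ES_Task 5 = max(EF_Task 1=7, EF_Task 2=11) = 11; EF_Task 5 = 11+13 = 24
ES_Task 6 = max(EF_Task 4=15, EF_Task 5=24) = 24; EF_Task 6 = 24+9 = 33
ES_Task 7 = max(EF_Task 1=7, EF_Task 2=11) = 11; EF_Task 7 = 11+12 = 23
ES_Task 8 = max(EF_Task 1=7, EF_Task 3=2, EF_Task 6=33, EF_Task 7=23) = 33; EF_Task 8 = 33+3 = 36
Expected project duration μ = 36 days. Critical path: Task 2 → Task 5 → Task 6 → Task 8.

Variance along critical path = 0.111 + 1.000 + 2.778 + 1.778 = 5.667; σ = 2.380 days.
D = μ + z·σ = 36 + 1.645·2.380 = 39.9 days

39.9 days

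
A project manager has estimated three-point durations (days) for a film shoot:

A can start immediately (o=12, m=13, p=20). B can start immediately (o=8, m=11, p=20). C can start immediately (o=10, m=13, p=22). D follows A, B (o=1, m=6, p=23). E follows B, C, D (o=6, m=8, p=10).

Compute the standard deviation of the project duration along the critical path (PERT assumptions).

3.96 days

te_A = (12 + 4·13 + 20)/6 = 84/6 = 14; σ²_A = ((20−12)/6)² = 1.778
te_B = (8 + 4·11 + 20)/6 = 72/6 = 12; σ²_B = ((20−8)/6)² = 4.000
te_C = (10 + 4·13 + 22)/6 = 84/6 = 14; σ²_C = ((22−10)/6)² = 4.000
te_D = (1 + 4·6 + 23)/6 = 48/6 = 8; σ²_D = ((23−1)/6)² = 13.444
te_E = (6 + 4·8 + 10)/6 = 48/6 = 8; σ²_E = ((10−6)/6)² = 0.444

Forward pass:
ES_A = 0; EF_A = 14
ES_B = 0; EF_B = 12
ES_C = 0; EF_C = 14
ES_D = max(EF_A=14, EF_B=12) = 14; EF_D = 14+8 = 22
ES_E = max(EF_B=12, EF_C=14, EF_D=22) = 22; EF_E = 22+8 = 30
Expected project duration μ = 30 days. Critical path: A → D → E.

Variance along critical path = 1.778 + 13.444 + 0.444 = 15.667
σ = √15.667 = 3.958 days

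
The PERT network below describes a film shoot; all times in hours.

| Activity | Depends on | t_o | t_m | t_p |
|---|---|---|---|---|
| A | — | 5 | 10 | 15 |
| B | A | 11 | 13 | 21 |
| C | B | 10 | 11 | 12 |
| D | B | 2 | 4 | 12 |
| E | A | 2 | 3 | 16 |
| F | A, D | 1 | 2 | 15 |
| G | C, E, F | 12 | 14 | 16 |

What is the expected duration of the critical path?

te_A = (5 + 4·10 + 15)/6 = 60/6 = 10
te_B = (11 + 4·13 + 21)/6 = 84/6 = 14
te_C = (10 + 4·11 + 12)/6 = 66/6 = 11
te_D = (2 + 4·4 + 12)/6 = 30/6 = 5
te_E = (2 + 4·3 + 16)/6 = 30/6 = 5
te_F = (1 + 4·2 + 15)/6 = 24/6 = 4
te_G = (12 + 4·14 + 16)/6 = 84/6 = 14

Forward pass:
ES_A = 0; EF_A = 10
ES_B = 10; EF_B = 10+14 = 24
ES_C = 24; EF_C = 24+11 = 35
ES_D = 24; EF_D = 24+5 = 29
ES_E = 10; EF_E = 10+5 = 15
ES_F = max(EF_A=10, EF_D=29) = 29; EF_F = 29+4 = 33
ES_G = max(EF_C=35, EF_E=15, EF_F=33) = 35; EF_G = 35+14 = 49
Expected project duration μ = 49 hours. Critical path: A → B → C → G.

49 hours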